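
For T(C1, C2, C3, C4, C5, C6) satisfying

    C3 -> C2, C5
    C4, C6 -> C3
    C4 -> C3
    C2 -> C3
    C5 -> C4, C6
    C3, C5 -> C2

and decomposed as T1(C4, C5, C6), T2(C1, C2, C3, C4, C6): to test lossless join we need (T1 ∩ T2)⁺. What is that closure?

T1 ∩ T2 = {C4, C6}.
C4, C6 → C3 applies, adding C3
C3 → C2, C5 applies, adding C2, C5
Closure: {C2, C3, C4, C5, C6}.

C2, C3, C4, C5, C6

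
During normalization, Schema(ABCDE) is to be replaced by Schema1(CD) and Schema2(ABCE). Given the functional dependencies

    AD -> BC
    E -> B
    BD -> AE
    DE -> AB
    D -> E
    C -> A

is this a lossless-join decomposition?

Common attributes: Schema1 ∩ Schema2 = {C}.
Closure of {C}: C → A applies, adding A. So (C)⁺ = {AC}.
The closure contains neither all of Schema1 = {CD} nor all of Schema2 = {ABCE}, so the common attributes are not a superkey of either fragment. The join is lossy.

No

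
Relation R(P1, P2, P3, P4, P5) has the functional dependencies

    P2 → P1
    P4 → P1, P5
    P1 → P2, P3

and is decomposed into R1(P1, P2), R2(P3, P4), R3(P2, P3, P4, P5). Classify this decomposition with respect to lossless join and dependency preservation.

Lossless test (chase): Rows 1 and 3 agree on P2; apply P2→P1 and equate their P1 entries. Rows 2 and 3 agree on P4; apply P4→P1, P5 and equate their P1, P5 entries. Rows 1 and 2 agree on P1; apply P1→P2, P3 and equate their P2, P3 entries. Row 2 is now all distinguished symbols — the join is lossless.
Dependency preservation: P4 → P1, P5; P1 → P2, P3 are not contained in any single fragment, but the restricted closure of each left-hand side across the fragments still reaches the right-hand side; the remaining FDs each lie inside some fragment. All dependencies are preserved.

lossless and dependency-preserving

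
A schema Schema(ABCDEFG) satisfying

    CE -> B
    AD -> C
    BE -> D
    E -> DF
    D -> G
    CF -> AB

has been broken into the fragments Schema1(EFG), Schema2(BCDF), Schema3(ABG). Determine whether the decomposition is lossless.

No

Chase test. Columns are ABCDEFG; row i has aⱼ where attribute j ∈ Schemai, else bᵢⱼ.
Initial tableau (one row per fragment):
  row 1: b11 b12 b13 b14 a5 a6 a7
  row 2: b21 a2 a3 a4 b25 a6 b27
  row 3: a1 a2 b33 b34 b35 b36 a7
No row becomes fully distinguished — the join is lossy.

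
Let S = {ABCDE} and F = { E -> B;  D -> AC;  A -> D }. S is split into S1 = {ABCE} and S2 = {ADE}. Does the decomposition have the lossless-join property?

Yes

Common attributes: S1 ∩ S2 = {AE}.
Closure of {AE}: E → B applies, adding B; A → D applies, adding D; D → AC applies, adding C. So (AE)⁺ = {ABCDE}.
This closure contains every attribute of S1, so S1 ∩ S2 → S1. The join is lossless.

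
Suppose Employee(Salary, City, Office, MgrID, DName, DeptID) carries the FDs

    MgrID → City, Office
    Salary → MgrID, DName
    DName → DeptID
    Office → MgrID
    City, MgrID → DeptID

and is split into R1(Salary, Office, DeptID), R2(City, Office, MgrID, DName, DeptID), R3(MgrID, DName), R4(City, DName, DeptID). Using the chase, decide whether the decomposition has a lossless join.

Chase test. Columns are Salary, City, Office, MgrID, DName, DeptID; row i has aⱼ where attribute j ∈ Ri, else bᵢⱼ.
Initial tableau (one row per fragment):
  row 1: a1 b12 a3 b14 b15 a6
  row 2: b21 a2 a3 a4 a5 a6
  row 3: b31 b32 b33 a4 a5 b36
  row 4: b41 a2 b43 b44 a5 a6
Rows 2 and 3 agree on MgrID; apply MgrID→City, Office and equate their City, Office entries.
Rows 2 and 3 agree on DName; apply DName→DeptID and equate their DeptID entries.
Rows 1 and 2 agree on Office; apply Office→MgrID and equate their MgrID entries.
Rows 1 and 2 agree on MgrID; apply MgrID→City, Office and equate their City, Office entries.
No row becomes fully distinguished — the join is lossy.

No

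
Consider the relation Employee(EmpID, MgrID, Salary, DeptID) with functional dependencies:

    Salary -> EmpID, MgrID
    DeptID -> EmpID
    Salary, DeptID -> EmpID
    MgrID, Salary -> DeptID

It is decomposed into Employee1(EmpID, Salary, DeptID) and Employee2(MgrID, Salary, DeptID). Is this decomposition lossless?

Common attributes: Employee1 ∩ Employee2 = {Salary, DeptID}.
Closure of {Salary, DeptID}: Salary → EmpID, MgrID applies, adding EmpID, MgrID. So (Salary, DeptID)⁺ = {EmpID, MgrID, Salary, DeptID}.
This closure contains every attribute of Employee1, so Employee1 ∩ Employee2 → Employee1. The join is lossless.

Yes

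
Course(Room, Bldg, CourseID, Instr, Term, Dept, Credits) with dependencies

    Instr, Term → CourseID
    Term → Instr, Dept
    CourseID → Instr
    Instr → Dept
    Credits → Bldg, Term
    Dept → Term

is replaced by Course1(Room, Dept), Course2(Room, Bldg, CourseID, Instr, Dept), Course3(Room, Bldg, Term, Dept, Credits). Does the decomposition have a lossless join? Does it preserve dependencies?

Lossless test (chase): Rows 1 and 2 agree on Dept; apply Dept→Term and equate their Term entries. Rows 1 and 3 agree on Dept; apply Dept→Term and equate their Term entries. Rows 1 and 2 agree on Term; apply Term→Instr, Dept and equate their Instr, Dept entries. Rows 1 and 3 agree on Term; apply Term→Instr, Dept and equate their Instr, Dept entries. Rows 1 and 2 agree on Instr, Term; apply Instr, Term→CourseID and equate their CourseID entries. Rows 1 and 3 agree on Instr, Term; apply Instr, Term→CourseID and equate their CourseID entries. Row 3 is now all distinguished symbols — the join is lossless.
Dependency preservation: Instr, Term → CourseID; Term → Instr, Dept are not contained in any single fragment, but the restricted closure of each left-hand side across the fragments still reaches the right-hand side; the remaining FDs each lie inside some fragment. All dependencies are preserved.

lossless and dependency-preserving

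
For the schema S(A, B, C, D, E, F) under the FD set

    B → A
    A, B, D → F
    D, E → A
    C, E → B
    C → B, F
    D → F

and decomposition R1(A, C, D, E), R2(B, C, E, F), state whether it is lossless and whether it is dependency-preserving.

Lossless test: (C, E)⁺ = {A, B, C, E, F}, which contains all of one fragment — lossless.
Dependency preservation: the restricted closure of {B} across the fragments never reaches {A}, so B → A cannot be enforced without a join — not preserved.

lossless but not dependency-preserving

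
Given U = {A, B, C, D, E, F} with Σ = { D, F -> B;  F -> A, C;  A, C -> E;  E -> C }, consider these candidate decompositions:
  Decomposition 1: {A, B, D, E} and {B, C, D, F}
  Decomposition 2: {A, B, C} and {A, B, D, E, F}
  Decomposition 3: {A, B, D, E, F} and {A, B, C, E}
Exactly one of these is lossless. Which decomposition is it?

Decomposition 3

Decomposition 1: common = {B, D}, closure = {B, D} → lossy.
Decomposition 2: common = {A, B}, closure = {A, B} → lossy.
Decomposition 3: common = {A, B, E}, closure = {A, B, C, E} → lossless.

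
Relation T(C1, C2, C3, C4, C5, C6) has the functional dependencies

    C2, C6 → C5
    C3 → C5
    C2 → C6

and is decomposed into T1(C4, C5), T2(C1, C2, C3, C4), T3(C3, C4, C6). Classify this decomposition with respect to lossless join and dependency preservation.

Lossless test (chase): Rows 2 and 3 agree on C3; apply C3→C5 and equate their C5 entries. No row becomes fully distinguished — the join is lossy.
Dependency preservation: the restricted closure of {C2, C6} across the fragments never reaches {C5}, so C2, C6 → C5 cannot be enforced without a join — not preserved.

lossy and not dependency-preserving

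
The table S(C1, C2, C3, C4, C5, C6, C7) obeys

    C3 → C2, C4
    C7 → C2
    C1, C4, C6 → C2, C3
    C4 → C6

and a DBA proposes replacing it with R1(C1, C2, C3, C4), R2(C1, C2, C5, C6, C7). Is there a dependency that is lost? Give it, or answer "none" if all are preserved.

Check C4 → C6: no single fragment contains all of {C4, C6}, and the restricted closure of {C4} across the fragments never reaches {C6}.
C3 → C2, C4 is preserved.
C7 → C2 is preserved.
C1, C4, C6 → C2, C3 is preserved.

C4 → C6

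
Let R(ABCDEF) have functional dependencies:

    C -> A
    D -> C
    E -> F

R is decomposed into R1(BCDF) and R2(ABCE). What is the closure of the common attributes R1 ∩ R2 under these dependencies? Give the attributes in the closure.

R1 ∩ R2 = {BC}.
C → A applies, adding A
Closure: {ABC}.

ABC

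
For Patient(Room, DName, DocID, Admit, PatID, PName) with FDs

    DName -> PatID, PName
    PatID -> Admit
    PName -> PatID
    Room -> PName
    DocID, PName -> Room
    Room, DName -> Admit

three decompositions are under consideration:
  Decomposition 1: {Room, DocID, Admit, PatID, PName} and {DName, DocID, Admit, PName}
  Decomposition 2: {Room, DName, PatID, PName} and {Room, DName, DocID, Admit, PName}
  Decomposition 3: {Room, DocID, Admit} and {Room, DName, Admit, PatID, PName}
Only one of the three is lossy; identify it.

Decomposition 1: common = {DocID, Admit, PName}, closure = {Room, DocID, Admit, PatID, PName} → lossless.
Decomposition 2: common = {Room, DName, PName}, closure = {Room, DName, Admit, PatID, PName} → lossless.
Decomposition 3: common = {Room, Admit}, closure = {Room, Admit, PatID, PName} → lossy.

Decomposition 3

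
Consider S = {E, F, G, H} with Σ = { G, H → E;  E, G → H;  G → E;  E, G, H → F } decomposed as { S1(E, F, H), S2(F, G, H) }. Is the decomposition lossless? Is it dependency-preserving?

Lossless test: (F, H)⁺ = {F, H}, which is a superkey of neither fragment — lossy.
Dependency preservation: the restricted closure of {G, H} across the fragments never reaches {E}, so G, H → E cannot be enforced without a join — not preserved.

lossy and not dependency-preserving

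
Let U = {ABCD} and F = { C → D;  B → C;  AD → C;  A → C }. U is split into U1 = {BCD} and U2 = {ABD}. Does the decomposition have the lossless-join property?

Yes

Common attributes: U1 ∩ U2 = {BD}.
Closure of {BD}: B → C applies, adding C. So (BD)⁺ = {BCD}.
This closure contains every attribute of U1, so U1 ∩ U2 → U1. The join is lossless.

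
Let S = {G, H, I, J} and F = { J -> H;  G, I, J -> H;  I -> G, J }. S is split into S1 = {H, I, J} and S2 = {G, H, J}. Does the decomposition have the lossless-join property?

Common attributes: S1 ∩ S2 = {H, J}.
No dependency enlarges {H, J}, so (H, J)⁺ = {H, J}.
The closure contains neither all of S1 = {H, I, J} nor all of S2 = {G, H, J}, so the common attributes are not a superkey of either fragment. The join is lossy.

No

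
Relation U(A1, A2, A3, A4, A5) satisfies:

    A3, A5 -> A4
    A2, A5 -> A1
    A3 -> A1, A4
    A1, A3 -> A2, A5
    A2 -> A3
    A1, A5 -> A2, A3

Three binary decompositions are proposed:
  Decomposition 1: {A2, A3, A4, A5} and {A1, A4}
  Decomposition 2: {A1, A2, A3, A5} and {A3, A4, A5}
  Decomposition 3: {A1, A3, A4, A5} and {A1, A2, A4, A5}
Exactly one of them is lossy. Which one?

Decomposition 1

Decomposition 1: common = {A4}, closure = {A4} → lossy.
Decomposition 2: common = {A3, A5}, closure = {A1, A2, A3, A4, A5} → lossless.
Decomposition 3: common = {A1, A4, A5}, closure = {A1, A2, A3, A4, A5} → lossless.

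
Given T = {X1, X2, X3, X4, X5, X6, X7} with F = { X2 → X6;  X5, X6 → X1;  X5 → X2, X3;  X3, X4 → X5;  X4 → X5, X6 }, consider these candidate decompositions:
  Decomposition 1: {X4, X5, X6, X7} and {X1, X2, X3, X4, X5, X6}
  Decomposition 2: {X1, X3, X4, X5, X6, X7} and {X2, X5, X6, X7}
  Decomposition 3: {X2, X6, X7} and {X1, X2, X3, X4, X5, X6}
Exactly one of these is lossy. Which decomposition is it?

Decomposition 3

Decomposition 1: common = {X4, X5, X6}, closure = {X1, X2, X3, X4, X5, X6} → lossless.
Decomposition 2: common = {X5, X6, X7}, closure = {X1, X2, X3, X5, X6, X7} → lossless.
Decomposition 3: common = {X2, X6}, closure = {X2, X6} → lossy.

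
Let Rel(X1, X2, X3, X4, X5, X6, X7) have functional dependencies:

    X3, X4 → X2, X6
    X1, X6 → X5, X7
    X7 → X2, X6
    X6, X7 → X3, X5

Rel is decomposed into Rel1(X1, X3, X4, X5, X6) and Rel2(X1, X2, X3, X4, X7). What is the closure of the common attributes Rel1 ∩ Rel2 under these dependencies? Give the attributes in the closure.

X1, X2, X3, X4, X5, X6, X7

Rel1 ∩ Rel2 = {X1, X3, X4}.
X3, X4 → X2, X6 applies, adding X2, X6
X1, X6 → X5, X7 applies, adding X5, X7
Closure: {X1, X2, X3, X4, X5, X6, X7}.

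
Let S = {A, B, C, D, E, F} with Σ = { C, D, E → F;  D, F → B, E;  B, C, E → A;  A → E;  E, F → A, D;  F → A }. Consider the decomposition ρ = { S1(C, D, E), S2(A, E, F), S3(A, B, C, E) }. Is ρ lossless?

No

Chase test. Columns are A, B, C, D, E, F; row i has aⱼ where attribute j ∈ Si, else bᵢⱼ.
Initial tableau (one row per fragment):
  row 1: b11 b12 a3 a4 a5 b16
  row 2: a1 b22 b23 b24 a5 a6
  row 3: a1 a2 a3 b34 a5 b36
No row becomes fully distinguished — the join is lossy.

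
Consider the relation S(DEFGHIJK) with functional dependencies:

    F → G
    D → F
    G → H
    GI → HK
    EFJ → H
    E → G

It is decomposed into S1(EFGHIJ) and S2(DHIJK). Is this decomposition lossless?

No

Common attributes: S1 ∩ S2 = {HIJ}.
No dependency enlarges {HIJ}, so (HIJ)⁺ = {HIJ}.
The closure contains neither all of S1 = {EFGHIJ} nor all of S2 = {DHIJK}, so the common attributes are not a superkey of either fragment. The join is lossy.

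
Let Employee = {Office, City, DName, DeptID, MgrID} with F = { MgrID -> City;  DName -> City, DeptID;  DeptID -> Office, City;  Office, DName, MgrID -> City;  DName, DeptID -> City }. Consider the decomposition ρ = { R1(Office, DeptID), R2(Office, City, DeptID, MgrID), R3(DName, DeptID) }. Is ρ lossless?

No

Chase test. Columns are Office, City, DName, DeptID, MgrID; row i has aⱼ where attribute j ∈ Ri, else bᵢⱼ.
Initial tableau (one row per fragment):
  row 1: a1 b12 b13 a4 b15
  row 2: a1 a2 b23 a4 a5
  row 3: b31 b32 a3 a4 b35
Rows 1 and 2 agree on DeptID; apply DeptID→Office, City and equate their Office, City entries.
Rows 1 and 3 agree on DeptID; apply DeptID→Office, City and equate their Office, City entries.
No row becomes fully distinguished — the join is lossy.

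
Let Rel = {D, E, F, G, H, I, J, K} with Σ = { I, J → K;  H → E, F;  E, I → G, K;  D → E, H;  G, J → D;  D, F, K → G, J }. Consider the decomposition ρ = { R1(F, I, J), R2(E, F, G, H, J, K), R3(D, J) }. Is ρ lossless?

Chase test. Columns are D, E, F, G, H, I, J, K; row i has aⱼ where attribute j ∈ Ri, else bᵢⱼ.
Initial tableau (one row per fragment):
  row 1: b11 b12 a3 b14 b15 a6 a7 b18
  row 2: b21 a2 a3 a4 a5 b26 a7 a8
  row 3: a1 b32 b33 b34 b35 b36 a7 b38
No row becomes fully distinguished — the join is lossy.

No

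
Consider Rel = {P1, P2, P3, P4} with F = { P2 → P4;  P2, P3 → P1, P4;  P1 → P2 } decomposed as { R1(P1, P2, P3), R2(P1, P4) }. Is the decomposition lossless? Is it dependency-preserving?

lossless but not dependency-preserving

Lossless test: (P1)⁺ = {P1, P2, P4}, which contains all of one fragment — lossless.
Dependency preservation: the restricted closure of {P2} across the fragments never reaches {P4}, so P2 → P4 cannot be enforced without a join — not preserved.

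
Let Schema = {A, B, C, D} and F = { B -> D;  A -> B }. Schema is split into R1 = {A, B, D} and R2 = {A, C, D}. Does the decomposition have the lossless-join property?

Yes

Common attributes: R1 ∩ R2 = {A, D}.
Closure of {A, D}: A → B applies, adding B. So (A, D)⁺ = {A, B, D}.
This closure contains every attribute of R1, so R1 ∩ R2 → R1. The join is lossless.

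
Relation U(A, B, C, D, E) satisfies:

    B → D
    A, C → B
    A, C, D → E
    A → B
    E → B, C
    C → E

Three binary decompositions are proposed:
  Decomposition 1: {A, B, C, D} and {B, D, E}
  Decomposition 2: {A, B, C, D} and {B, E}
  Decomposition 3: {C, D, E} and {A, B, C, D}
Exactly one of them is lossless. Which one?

Decomposition 3

Decomposition 1: common = {B, D}, closure = {B, D} → lossy.
Decomposition 2: common = {B}, closure = {B, D} → lossy.
Decomposition 3: common = {C, D}, closure = {B, C, D, E} → lossless.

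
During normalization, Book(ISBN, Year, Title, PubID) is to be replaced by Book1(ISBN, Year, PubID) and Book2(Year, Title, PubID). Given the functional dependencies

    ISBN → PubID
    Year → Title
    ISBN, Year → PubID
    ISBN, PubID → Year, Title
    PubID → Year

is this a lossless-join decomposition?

Common attributes: Book1 ∩ Book2 = {Year, PubID}.
Closure of {Year, PubID}: Year → Title applies, adding Title. So (Year, PubID)⁺ = {Year, Title, PubID}.
This closure contains every attribute of Book2, so Book1 ∩ Book2 → Book2. The join is lossless.

Yes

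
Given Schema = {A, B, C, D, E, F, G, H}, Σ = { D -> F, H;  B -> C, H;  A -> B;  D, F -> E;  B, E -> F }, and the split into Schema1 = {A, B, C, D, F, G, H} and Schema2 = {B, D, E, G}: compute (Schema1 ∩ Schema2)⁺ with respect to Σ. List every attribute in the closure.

Schema1 ∩ Schema2 = {B, D, G}.
D → F, H applies, adding F, H
B → C, H applies, adding C
D, F → E applies, adding E
Closure: {B, C, D, E, F, G, H}.

B, C, D, E, F, G, H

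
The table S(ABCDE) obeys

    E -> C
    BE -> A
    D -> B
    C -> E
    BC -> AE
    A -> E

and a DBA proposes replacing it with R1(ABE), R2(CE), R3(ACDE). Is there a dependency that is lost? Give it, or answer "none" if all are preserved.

D -> B

Check D → B: no single fragment contains all of {BD}, and the restricted closure of {D} across the fragments never reaches {B}.
E → C is preserved.
BE → A is preserved.
C → E is preserved.
BC → AE is preserved.
A → E is preserved.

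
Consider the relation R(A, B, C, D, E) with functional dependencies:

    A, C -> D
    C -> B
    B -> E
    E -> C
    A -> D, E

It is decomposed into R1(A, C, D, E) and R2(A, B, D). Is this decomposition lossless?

Yes

Common attributes: R1 ∩ R2 = {A, D}.
Closure of {A, D}: A → D, E applies, adding E; E → C applies, adding C; C → B applies, adding B. So (A, D)⁺ = {A, B, C, D, E}.
This closure contains every attribute of R1, so R1 ∩ R2 → R1. The join is lossless.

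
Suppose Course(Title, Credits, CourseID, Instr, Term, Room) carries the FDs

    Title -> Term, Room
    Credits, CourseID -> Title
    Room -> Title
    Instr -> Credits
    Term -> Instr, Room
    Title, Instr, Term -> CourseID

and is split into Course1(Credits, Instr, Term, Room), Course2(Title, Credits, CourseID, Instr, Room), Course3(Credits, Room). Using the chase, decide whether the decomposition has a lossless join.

Chase test. Columns are Title, Credits, CourseID, Instr, Term, Room; row i has aⱼ where attribute j ∈ Coursei, else bᵢⱼ.
Initial tableau (one row per fragment):
  row 1: b11 a2 b13 a4 a5 a6
  row 2: a1 a2 a3 a4 b25 a6
  row 3: b31 a2 b33 b34 b35 a6
Rows 1 and 2 agree on Room; apply Room→Title and equate their Title entries.
Rows 1 and 3 agree on Room; apply Room→Title and equate their Title entries.
Rows 1 and 2 agree on Title; apply Title→Term, Room and equate their Term, Room entries.
Rows 1 and 3 agree on Title; apply Title→Term, Room and equate their Term, Room entries.
Rows 1 and 3 agree on Term; apply Term→Instr, Room and equate their Instr, Room entries.
Rows 1 and 2 agree on Title, Instr, Term; apply Title, Instr, Term→CourseID and equate their CourseID entries.
Rows 1 and 3 agree on Title, Instr, Term; apply Title, Instr, Term→CourseID and equate their CourseID entries.
Row 1 is now all distinguished symbols — the join is lossless.

Yes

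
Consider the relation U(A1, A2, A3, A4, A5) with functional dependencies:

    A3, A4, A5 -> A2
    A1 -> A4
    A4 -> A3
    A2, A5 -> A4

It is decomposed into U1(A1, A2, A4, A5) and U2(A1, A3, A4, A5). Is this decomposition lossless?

Common attributes: U1 ∩ U2 = {A1, A4, A5}.
Closure of {A1, A4, A5}: A4 → A3 applies, adding A3; A3, A4, A5 → A2 applies, adding A2. So (A1, A4, A5)⁺ = {A1, A2, A3, A4, A5}.
This closure contains every attribute of U1, so U1 ∩ U2 → U1. The join is lossless.

Yes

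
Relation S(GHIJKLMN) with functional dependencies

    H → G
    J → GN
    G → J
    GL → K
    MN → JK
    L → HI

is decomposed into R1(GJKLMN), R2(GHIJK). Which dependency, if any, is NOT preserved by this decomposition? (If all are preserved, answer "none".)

L → HI

Check L → HI: no single fragment contains all of {HIL}, and the restricted closure of {L} across the fragments never reaches {HI}.
H → G is preserved.
J → GN is preserved.
G → J is preserved.
GL → K is preserved.
MN → JK is preserved.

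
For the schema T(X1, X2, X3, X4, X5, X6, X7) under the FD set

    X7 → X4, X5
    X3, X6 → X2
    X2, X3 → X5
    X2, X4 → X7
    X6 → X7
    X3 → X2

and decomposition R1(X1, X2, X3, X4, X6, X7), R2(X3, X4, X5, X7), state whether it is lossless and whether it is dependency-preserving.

lossless and dependency-preserving

Lossless test: (X3, X4, X7)⁺ = {X2, X3, X4, X5, X7}, which contains all of one fragment — lossless.
Dependency preservation: X2, X3 → X5 is not contained in any single fragment, but the restricted closure of its left-hand side across the fragments still reaches the right-hand side; the remaining FDs each lie inside some fragment. All dependencies are preserved.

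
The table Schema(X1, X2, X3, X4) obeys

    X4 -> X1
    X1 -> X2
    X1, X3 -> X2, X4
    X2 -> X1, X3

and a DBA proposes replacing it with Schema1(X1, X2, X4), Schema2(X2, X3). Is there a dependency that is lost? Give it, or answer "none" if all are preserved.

none

X4 → X1 lies within Schema1.
X1 → X2 lies within Schema1.
X1, X3 → X2, X4: restricted closure across fragments reaches X2, X4.
X2 → X1, X3: restricted closure across fragments reaches X1, X3.
Every dependency is enforceable on the fragments, so the decomposition is dependency-preserving.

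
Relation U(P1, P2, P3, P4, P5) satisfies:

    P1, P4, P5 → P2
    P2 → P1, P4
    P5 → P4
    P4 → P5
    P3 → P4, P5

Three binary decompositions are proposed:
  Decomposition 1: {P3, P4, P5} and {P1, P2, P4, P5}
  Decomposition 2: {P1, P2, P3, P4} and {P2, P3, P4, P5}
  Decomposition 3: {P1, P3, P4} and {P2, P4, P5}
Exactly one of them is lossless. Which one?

Decomposition 1: common = {P4, P5}, closure = {P4, P5} → lossy.
Decomposition 2: common = {P2, P3, P4}, closure = {P1, P2, P3, P4, P5} → lossless.
Decomposition 3: common = {P4}, closure = {P4, P5} → lossy.

Decomposition 2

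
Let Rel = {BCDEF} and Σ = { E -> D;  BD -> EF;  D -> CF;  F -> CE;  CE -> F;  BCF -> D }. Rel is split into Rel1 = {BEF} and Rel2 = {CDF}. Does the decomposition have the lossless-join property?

Common attributes: Rel1 ∩ Rel2 = {F}.
Closure of {F}: F → CE applies, adding CE; E → D applies, adding D. So (F)⁺ = {CDEF}.
This closure contains every attribute of Rel2, so Rel1 ∩ Rel2 → Rel2. The join is lossless.

Yes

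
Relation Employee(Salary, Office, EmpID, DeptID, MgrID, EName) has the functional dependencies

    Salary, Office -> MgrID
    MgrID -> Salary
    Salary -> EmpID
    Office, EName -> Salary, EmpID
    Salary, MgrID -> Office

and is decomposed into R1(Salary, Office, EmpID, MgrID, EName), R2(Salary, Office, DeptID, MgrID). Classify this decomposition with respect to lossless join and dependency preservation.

lossy but dependency-preserving

Lossless test: (Salary, Office, MgrID)⁺ = {Salary, Office, EmpID, MgrID}, which is a superkey of neither fragment — lossy.
Dependency preservation: every FD's attributes lie within a single fragment, so each can be enforced locally — preserved.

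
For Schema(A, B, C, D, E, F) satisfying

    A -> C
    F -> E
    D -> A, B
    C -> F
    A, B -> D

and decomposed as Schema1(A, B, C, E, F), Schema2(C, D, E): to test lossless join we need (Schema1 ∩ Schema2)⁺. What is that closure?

C, E, F

Schema1 ∩ Schema2 = {C, E}.
C → F applies, adding F
Closure: {C, E, F}.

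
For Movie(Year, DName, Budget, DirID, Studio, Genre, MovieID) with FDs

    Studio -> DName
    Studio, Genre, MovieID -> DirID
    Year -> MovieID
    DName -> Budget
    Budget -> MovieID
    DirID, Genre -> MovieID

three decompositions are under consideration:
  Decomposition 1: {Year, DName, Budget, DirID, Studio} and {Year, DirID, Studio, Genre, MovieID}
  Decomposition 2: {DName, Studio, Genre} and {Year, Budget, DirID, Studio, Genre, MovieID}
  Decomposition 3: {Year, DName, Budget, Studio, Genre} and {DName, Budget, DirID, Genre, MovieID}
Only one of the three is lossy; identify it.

Decomposition 1: common = {Year, DirID, Studio}, closure = {Year, DName, Budget, DirID, Studio, MovieID} → lossless.
Decomposition 2: common = {Studio, Genre}, closure = {DName, Budget, DirID, Studio, Genre, MovieID} → lossless.
Decomposition 3: common = {DName, Budget, Genre}, closure = {DName, Budget, Genre, MovieID} → lossy.

Decomposition 3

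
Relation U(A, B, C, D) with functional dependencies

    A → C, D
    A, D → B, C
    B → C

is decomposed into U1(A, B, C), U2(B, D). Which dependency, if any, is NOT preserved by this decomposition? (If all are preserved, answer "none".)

Check A → C, D: no single fragment contains all of {A, C, D}, and the restricted closure of {A} across the fragments never reaches {C, D}.
A, D → B, C is preserved.
B → C is preserved.

A → C, D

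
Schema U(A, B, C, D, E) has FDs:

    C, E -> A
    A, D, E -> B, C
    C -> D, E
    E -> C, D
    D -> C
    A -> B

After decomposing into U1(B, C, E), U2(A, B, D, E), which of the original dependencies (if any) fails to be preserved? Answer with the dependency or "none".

none

C, E → A: restricted closure across fragments reaches A.
A, D, E → B, C: restricted closure across fragments reaches B, C.
C → D, E: restricted closure across fragments reaches D, E.
E → C, D: restricted closure across fragments reaches C, D.
D → C: restricted closure across fragments reaches C.
A → B lies within U2.
Every dependency is enforceable on the fragments, so the decomposition is dependency-preserving.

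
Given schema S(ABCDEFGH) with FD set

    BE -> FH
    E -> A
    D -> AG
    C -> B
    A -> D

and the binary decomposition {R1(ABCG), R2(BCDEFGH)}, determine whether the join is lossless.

No

Common attributes: R1 ∩ R2 = {BCG}.
No dependency enlarges {BCG}, so (BCG)⁺ = {BCG}.
The closure contains neither all of R1 = {ABCG} nor all of R2 = {BCDEFGH}, so the common attributes are not a superkey of either fragment. The join is lossy.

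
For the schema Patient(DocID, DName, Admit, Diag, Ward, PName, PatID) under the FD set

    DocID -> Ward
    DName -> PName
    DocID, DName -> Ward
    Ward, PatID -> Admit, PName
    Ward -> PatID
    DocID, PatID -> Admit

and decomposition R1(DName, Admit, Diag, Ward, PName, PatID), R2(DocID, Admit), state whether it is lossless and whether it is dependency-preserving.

Lossless test: (Admit)⁺ = {Admit}, which is a superkey of neither fragment — lossy.
Dependency preservation: the restricted closure of {DocID} across the fragments never reaches {Ward}, so DocID → Ward cannot be enforced without a join — not preserved.

lossy and not dependency-preserving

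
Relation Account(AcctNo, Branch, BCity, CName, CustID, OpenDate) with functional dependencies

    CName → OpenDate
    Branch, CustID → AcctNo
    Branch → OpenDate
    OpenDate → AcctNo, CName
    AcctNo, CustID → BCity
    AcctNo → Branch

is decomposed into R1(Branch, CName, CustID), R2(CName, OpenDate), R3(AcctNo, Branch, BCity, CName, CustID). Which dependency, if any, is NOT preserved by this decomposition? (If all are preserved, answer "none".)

none

CName → OpenDate lies within R2.
Branch, CustID → AcctNo lies within R3.
Branch → OpenDate: restricted closure across fragments reaches OpenDate.
OpenDate → AcctNo, CName: restricted closure across fragments reaches AcctNo, CName.
AcctNo, CustID → BCity lies within R3.
AcctNo → Branch lies within R3.
Every dependency is enforceable on the fragments, so the decomposition is dependency-preserving.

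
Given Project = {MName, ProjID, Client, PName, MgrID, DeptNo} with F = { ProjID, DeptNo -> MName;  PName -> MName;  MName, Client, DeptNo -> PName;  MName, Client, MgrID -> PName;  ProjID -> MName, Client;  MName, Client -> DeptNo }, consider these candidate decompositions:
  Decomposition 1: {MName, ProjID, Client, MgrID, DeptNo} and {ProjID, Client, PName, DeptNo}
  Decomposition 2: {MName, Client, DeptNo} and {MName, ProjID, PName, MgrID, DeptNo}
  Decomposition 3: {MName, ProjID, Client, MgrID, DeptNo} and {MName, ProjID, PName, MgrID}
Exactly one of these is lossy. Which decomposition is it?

Decomposition 1: common = {ProjID, Client, DeptNo}, closure = {MName, ProjID, Client, PName, DeptNo} → lossless.
Decomposition 2: common = {MName, DeptNo}, closure = {MName, DeptNo} → lossy.
Decomposition 3: common = {MName, ProjID, MgrID}, closure = {MName, ProjID, Client, PName, MgrID, DeptNo} → lossless.

Decomposition 2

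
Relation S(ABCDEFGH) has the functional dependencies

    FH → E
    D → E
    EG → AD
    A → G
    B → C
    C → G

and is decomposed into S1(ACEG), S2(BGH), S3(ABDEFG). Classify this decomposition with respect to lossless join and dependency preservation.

lossy and not dependency-preserving

Lossless test (chase): Rows 1 and 3 agree on EG; apply EG→AD and equate their AD entries. Rows 2 and 3 agree on B; apply B→C and equate their C entries. No row becomes fully distinguished — the join is lossy.
Dependency preservation: the restricted closure of {FH} across the fragments never reaches {E}, so FH → E cannot be enforced without a join — not preserved.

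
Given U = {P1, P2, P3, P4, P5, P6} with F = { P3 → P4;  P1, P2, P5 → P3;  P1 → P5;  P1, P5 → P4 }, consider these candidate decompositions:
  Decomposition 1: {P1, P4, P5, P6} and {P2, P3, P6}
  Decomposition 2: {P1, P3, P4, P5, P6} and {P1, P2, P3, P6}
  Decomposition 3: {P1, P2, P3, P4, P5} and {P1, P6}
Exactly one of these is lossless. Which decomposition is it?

Decomposition 1: common = {P6}, closure = {P6} → lossy.
Decomposition 2: common = {P1, P3, P6}, closure = {P1, P3, P4, P5, P6} → lossless.
Decomposition 3: common = {P1}, closure = {P1, P4, P5} → lossy.

Decomposition 2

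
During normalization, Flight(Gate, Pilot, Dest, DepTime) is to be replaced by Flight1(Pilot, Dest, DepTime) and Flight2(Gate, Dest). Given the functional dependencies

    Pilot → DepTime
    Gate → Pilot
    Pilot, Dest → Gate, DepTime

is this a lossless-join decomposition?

No

Common attributes: Flight1 ∩ Flight2 = {Dest}.
No dependency enlarges {Dest}, so (Dest)⁺ = {Dest}.
The closure contains neither all of Flight1 = {Pilot, Dest, DepTime} nor all of Flight2 = {Gate, Dest}, so the common attributes are not a superkey of either fragment. The join is lossy.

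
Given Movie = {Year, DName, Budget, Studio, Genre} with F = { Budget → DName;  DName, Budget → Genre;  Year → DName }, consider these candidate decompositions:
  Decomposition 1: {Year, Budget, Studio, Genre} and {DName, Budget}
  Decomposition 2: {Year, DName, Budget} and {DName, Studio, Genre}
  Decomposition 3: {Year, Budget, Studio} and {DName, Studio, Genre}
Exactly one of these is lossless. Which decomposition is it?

Decomposition 1: common = {Budget}, closure = {DName, Budget, Genre} → lossless.
Decomposition 2: common = {DName}, closure = {DName} → lossy.
Decomposition 3: common = {Studio}, closure = {Studio} → lossy.

Decomposition 1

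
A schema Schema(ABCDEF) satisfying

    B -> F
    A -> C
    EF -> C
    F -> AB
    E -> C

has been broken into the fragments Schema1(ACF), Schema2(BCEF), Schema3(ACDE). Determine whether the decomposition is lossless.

No

Chase test. Columns are ABCDEF; row i has aⱼ where attribute j ∈ Schemai, else bᵢⱼ.
Initial tableau (one row per fragment):
  row 1: a1 b12 a3 b14 b15 a6
  row 2: b21 a2 a3 b24 a5 a6
  row 3: a1 b32 a3 a4 a5 b36
Rows 1 and 2 agree on F; apply F→AB and equate their AB entries.
No row becomes fully distinguished — the join is lossy.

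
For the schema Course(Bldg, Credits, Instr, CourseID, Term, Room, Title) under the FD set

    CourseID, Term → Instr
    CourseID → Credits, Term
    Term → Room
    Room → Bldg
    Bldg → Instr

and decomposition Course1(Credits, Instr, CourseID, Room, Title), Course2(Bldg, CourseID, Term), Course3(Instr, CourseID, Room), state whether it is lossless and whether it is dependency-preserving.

lossless but not dependency-preserving

Lossless test (chase): Rows 1 and 2 agree on CourseID; apply CourseID→Credits, Term and equate their Credits, Term entries. Rows 1 and 3 agree on CourseID; apply CourseID→Credits, Term and equate their Credits, Term entries. Rows 1 and 2 agree on Term; apply Term→Room and equate their Room entries. Rows 1 and 2 agree on Room; apply Room→Bldg and equate their Bldg entries. Rows 1 and 3 agree on Room; apply Room→Bldg and equate their Bldg entries. Rows 1 and 2 agree on Bldg; apply Bldg→Instr and equate their Instr entries. Row 1 is now all distinguished symbols — the join is lossless.
Dependency preservation: the restricted closure of {Term} across the fragments never reaches {Room}, so Term → Room cannot be enforced without a join — not preserved.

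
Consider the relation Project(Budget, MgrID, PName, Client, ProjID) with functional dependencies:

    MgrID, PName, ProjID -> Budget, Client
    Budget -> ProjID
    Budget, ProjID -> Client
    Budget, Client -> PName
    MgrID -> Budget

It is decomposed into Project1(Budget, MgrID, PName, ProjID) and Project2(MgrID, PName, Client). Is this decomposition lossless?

Common attributes: Project1 ∩ Project2 = {MgrID, PName}.
Closure of {MgrID, PName}: MgrID → Budget applies, adding Budget; Budget → ProjID applies, adding ProjID; Budget, ProjID → Client applies, adding Client. So (MgrID, PName)⁺ = {Budget, MgrID, PName, Client, ProjID}.
This closure contains every attribute of Project1, so Project1 ∩ Project2 → Project1. The join is lossless.

Yes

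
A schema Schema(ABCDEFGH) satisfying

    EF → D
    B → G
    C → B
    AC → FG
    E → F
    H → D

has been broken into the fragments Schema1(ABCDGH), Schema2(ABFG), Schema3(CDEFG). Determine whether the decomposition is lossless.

Chase test. Columns are ABCDEFGH; row i has aⱼ where attribute j ∈ Schemai, else bᵢⱼ.
Initial tableau (one row per fragment):
  row 1: a1 a2 a3 a4 b15 b16 a7 a8
  row 2: a1 a2 b23 b24 b25 a6 a7 b28
  row 3: b31 b32 a3 a4 a5 a6 a7 b38
Rows 1 and 3 agree on C; apply C→B and equate their B entries.
No row becomes fully distinguished — the join is lossy.

No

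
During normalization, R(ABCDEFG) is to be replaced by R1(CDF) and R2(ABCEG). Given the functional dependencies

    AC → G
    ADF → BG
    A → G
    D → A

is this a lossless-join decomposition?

No

Common attributes: R1 ∩ R2 = {C}.
No dependency enlarges {C}, so (C)⁺ = {C}.
The closure contains neither all of R1 = {CDF} nor all of R2 = {ABCEG}, so the common attributes are not a superkey of either fragment. The join is lossy.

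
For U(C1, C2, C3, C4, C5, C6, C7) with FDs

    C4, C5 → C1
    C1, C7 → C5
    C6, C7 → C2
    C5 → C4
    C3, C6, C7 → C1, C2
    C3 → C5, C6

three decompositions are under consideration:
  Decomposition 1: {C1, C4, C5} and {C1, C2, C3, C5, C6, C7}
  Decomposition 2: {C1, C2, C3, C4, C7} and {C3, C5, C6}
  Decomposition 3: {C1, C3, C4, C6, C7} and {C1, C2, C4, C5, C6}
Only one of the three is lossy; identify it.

Decomposition 3

Decomposition 1: common = {C1, C5}, closure = {C1, C4, C5} → lossless.
Decomposition 2: common = {C3}, closure = {C1, C3, C4, C5, C6} → lossless.
Decomposition 3: common = {C1, C4, C6}, closure = {C1, C4, C6} → lossy.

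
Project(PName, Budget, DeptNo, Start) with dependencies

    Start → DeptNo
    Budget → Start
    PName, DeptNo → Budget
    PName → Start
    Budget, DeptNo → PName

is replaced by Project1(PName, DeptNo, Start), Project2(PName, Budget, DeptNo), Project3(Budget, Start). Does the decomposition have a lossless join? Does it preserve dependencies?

Lossless test (chase): Rows 1 and 3 agree on Start; apply Start→DeptNo and equate their DeptNo entries. Rows 2 and 3 agree on Budget; apply Budget→Start and equate their Start entries. Rows 1 and 2 agree on PName, DeptNo; apply PName, DeptNo→Budget and equate their Budget entries. Rows 1 and 3 agree on Budget, DeptNo; apply Budget, DeptNo→PName and equate their PName entries. Row 1 is now all distinguished symbols — the join is lossless.
Dependency preservation: every FD's attributes lie within a single fragment, so each can be enforced locally — preserved.

lossless and dependency-preserving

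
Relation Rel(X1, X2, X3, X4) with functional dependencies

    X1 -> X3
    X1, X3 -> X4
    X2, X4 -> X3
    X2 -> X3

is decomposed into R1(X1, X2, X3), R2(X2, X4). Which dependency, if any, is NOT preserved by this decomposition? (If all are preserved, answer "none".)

X1, X3 -> X4

Check X1, X3 → X4: no single fragment contains all of {X1, X3, X4}, and the restricted closure of {X1, X3} across the fragments never reaches {X4}.
X1 → X3 is preserved.
X2, X4 → X3 is preserved.
X2 → X3 is preserved.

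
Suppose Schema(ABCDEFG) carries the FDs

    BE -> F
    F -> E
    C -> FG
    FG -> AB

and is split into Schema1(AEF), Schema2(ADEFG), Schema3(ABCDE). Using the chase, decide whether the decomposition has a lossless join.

No

Chase test. Columns are ABCDEFG; row i has aⱼ where attribute j ∈ Schemai, else bᵢⱼ.
Initial tableau (one row per fragment):
  row 1: a1 b12 b13 b14 a5 a6 b17
  row 2: a1 b22 b23 a4 a5 a6 a7
  row 3: a1 a2 a3 a4 a5 b36 b37
No row becomes fully distinguished — the join is lossy.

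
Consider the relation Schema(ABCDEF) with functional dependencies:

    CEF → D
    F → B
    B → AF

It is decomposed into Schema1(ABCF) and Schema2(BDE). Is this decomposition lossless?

No

Common attributes: Schema1 ∩ Schema2 = {B}.
Closure of {B}: B → AF applies, adding AF. So (B)⁺ = {ABF}.
The closure contains neither all of Schema1 = {ABCF} nor all of Schema2 = {BDE}, so the common attributes are not a superkey of either fragment. The join is lossy.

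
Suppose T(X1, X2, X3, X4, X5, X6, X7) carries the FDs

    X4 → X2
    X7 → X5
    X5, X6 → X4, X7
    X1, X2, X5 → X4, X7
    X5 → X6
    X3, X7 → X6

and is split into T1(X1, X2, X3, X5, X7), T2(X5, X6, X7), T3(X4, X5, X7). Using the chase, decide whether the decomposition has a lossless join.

Chase test. Columns are X1, X2, X3, X4, X5, X6, X7; row i has aⱼ where attribute j ∈ Ti, else bᵢⱼ.
Initial tableau (one row per fragment):
  row 1: a1 a2 a3 b14 a5 b16 a7
  row 2: b21 b22 b23 b24 a5 a6 a7
  row 3: b31 b32 b33 a4 a5 b36 a7
Rows 1 and 2 agree on X5; apply X5→X6 and equate their X6 entries.
Rows 1 and 3 agree on X5; apply X5→X6 and equate their X6 entries.
Rows 1 and 2 agree on X5, X6; apply X5, X6→X4, X7 and equate their X4, X7 entries.
Rows 1 and 3 agree on X5, X6; apply X5, X6→X4, X7 and equate their X4, X7 entries.
Rows 1 and 2 agree on X4; apply X4→X2 and equate their X2 entries.
Rows 1 and 3 agree on X4; apply X4→X2 and equate their X2 entries.
Row 1 is now all distinguished symbols — the join is lossless.

Yes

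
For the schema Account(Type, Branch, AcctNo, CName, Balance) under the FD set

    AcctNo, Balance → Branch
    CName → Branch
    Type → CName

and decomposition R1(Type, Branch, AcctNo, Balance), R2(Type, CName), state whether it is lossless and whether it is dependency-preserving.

lossless but not dependency-preserving

Lossless test: (Type)⁺ = {Type, Branch, CName}, which contains all of one fragment — lossless.
Dependency preservation: the restricted closure of {CName} across the fragments never reaches {Branch}, so CName → Branch cannot be enforced without a join — not preserved.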